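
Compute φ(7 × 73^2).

31536

φ(37303) = 37303 · (1 − 1/7) · (1 − 1/73)
       = 37303 · 432/511 = 31536.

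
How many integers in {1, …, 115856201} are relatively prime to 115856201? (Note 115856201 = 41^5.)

φ(41^5) = 41^5 − 41^4 = 115856201 − 2825761 = 113030440.

113030440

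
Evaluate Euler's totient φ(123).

80

Prime factorization: 123 = 3 * 41.
φ(3) = 3 − 1 = 2.
φ(41) = 41 − 1 = 40.
Multiply: 2 · 40 = 80.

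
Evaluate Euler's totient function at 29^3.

23548

φ(29^3) = 29^3 − 29^2 = 24389 − 841 = 23548.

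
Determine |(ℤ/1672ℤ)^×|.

720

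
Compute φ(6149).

5040

Factor 6149: 6149 = 11 · 13 · 43.
φ(6149) = 6149 · (1 − 1/11) · (1 − 1/13) · (1 − 1/43)
       = 6149 · 5040/6149 = 5040.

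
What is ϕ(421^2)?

176820

φ(177241) = 177241 · (1 − 1/421)
       = 177241 · 420/421 = 176820.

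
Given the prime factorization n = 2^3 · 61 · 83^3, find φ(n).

φ(2^3) = 2^3 − 2^2 = 8 − 4 = 4.
φ(61) = 61 − 1 = 60.
φ(83^3) = 83^3 − 83^2 = 571787 − 6889 = 564898.
φ(279032056) = 4 × 60 × 564898 = 135575520.

135575520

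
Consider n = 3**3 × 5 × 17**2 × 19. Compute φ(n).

352512

φ(741285) = 741285 · (1 − 1/3) · (1 − 1/5) · (1 − 1/17) · (1 − 1/19)
       = 741285 · 2304/4845 = 352512.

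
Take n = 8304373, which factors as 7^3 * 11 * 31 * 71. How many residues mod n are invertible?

φ(7^3) = 7^2·(7−1) = 49·6 = 294.
φ(11) = 11 − 1 = 10.
φ(31) = 31 − 1 = 30.
φ(71) = 71 − 1 = 70.
φ(8304373) = 294 × 10 × 30 × 70 = 6174000.

6174000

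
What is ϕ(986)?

986 = 2 × 17 × 29.
φ(2) = 2 − 1 = 1.
φ(17) = 17 − 1 = 16.
φ(29) = 29 − 1 = 28.
Since φ is multiplicative, φ(986) = 1 · 16 · 28 = 448.

448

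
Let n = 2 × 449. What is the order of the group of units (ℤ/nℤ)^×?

448

φ(898) = 898 · (1 − 1/2) · (1 − 1/449)
       = 898 · 448/898 = 448.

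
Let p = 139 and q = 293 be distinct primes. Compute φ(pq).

φ(pq) = (p−1)(q−1) = 138 · 292 = 40296.

40296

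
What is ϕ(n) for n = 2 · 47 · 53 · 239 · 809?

φ(963274682) = 963274682 · (1 − 1/2) · (1 − 1/47) · (1 − 1/53) · (1 − 1/239) · (1 − 1/809)
       = 963274682 · 459991168/963274682 = 459991168.

459991168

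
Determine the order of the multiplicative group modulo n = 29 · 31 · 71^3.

φ(29) = 29 − 1 = 28.
φ(31) = 31 − 1 = 30.
φ(71^3) = 71^2·(71−1) = 5041·70 = 352870.
Since φ is multiplicative, φ(321761989) = 28 · 30 · 352870 = 296410800.

296410800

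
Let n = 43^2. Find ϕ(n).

1806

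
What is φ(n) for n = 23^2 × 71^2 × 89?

φ(237335321) = 237335321 · (1 − 1/23) · (1 − 1/71) · (1 − 1/89)
       = 237335321 · 135520/145337 = 221304160.

221304160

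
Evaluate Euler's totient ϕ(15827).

12096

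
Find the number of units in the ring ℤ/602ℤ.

First factor: 602 = 2 · 7 · 43.
φ(602) = 602 · (1 − 1/2) · (1 − 1/7) · (1 − 1/43)
       = 602 · 252/602 = 252.

252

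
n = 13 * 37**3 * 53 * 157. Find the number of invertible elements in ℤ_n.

φ(5479286969) = 5479286969 · (1 − 1/13) · (1 − 1/37) · (1 − 1/53) · (1 − 1/157)
       = 5479286969 · 3504384/4002401 = 4797501696.

4797501696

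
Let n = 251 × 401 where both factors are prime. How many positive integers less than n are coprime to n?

φ(pq) = (p−1)(q−1) = 250 · 400 = 100000.

100000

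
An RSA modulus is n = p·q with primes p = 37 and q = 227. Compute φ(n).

8136

For distinct primes, φ(pq) = (p−1)(q−1) = 36 × 226 = 8136.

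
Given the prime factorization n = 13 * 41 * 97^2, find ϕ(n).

4469760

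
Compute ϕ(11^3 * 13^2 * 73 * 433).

5871191040

φ(7110096851) = 7110096851 · (1 − 1/11) · (1 − 1/13) · (1 − 1/73) · (1 − 1/433)
       = 7110096851 · 3732480/4520087 = 5871191040.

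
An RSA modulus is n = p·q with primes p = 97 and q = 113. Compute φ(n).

φ(10961) = 10961 · (1 − 1/97) · (1 − 1/113)
       = 10961 · 10752/10961 = 10752.

10752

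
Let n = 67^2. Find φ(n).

4422

φ(67^2) = 67^2 − 67^1 = 4489 − 67 = 4422.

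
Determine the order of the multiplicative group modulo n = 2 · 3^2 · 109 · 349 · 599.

134851392

φ(410158062) = 410158062 · (1 − 1/2) · (1 − 1/3) · (1 − 1/109) · (1 − 1/349) · (1 − 1/599)
       = 410158062 · 44950464/136719354 = 134851392.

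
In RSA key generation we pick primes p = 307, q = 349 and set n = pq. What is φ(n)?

106488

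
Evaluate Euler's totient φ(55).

40

Prime factorization: 55 = 5 × 11.
φ(55) = 55 · (1 − 1/5) · (1 − 1/11)
       = 55 · 40/55 = 40.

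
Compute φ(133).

133 = 7 · 19.
φ(133) = 133 · (1 − 1/7) · (1 − 1/19)
       = 133 · 108/133 = 108.

108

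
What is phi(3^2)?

6

φ(3^2) = 3^2 − 3^1 = 9 − 3 = 6.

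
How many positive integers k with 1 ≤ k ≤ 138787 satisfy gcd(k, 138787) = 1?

138787 = 11**2 × 31 × 37.
φ(138787) = 138787 · (1 − 1/11) · (1 − 1/31) · (1 − 1/37)
       = 138787 · 10800/12617 = 118800.

118800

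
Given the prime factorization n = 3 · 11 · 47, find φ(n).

920

φ(1551) = 1551 · (1 − 1/3) · (1 − 1/11) · (1 − 1/47)
       = 1551 · 920/1551 = 920.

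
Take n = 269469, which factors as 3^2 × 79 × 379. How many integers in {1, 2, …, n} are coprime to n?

176904

φ(269469) = 269469 · (1 − 1/3) · (1 − 1/79) · (1 − 1/379)
       = 269469 · 58968/89823 = 176904.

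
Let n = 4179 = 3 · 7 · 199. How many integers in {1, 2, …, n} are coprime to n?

2376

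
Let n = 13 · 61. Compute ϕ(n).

φ(13) = 13 − 1 = 12.
φ(61) = 61 − 1 = 60.
Multiply: 12 · 60 = 720.

720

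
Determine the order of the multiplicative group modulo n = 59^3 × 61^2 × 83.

60593627760

φ(63429866497) = 63429866497 · (1 − 1/59) · (1 − 1/61) · (1 − 1/83)
       = 63429866497 · 285360/298717 = 60593627760.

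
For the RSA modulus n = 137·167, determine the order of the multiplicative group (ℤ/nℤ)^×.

φ(22879) = 22879 · (1 − 1/137) · (1 − 1/167)
       = 22879 · 22576/22879 = 22576.

22576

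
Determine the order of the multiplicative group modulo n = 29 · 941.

26320

φ(29) = 29 − 1 = 28.
φ(941) = 941 − 1 = 940.
Since φ is multiplicative, φ(27289) = 28 · 940 = 26320.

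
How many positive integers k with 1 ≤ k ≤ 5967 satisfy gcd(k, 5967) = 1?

3456

First factor: 5967 = 3^3 · 13 · 17.
φ(3^3) = 3^3 − 3^2 = 27 − 9 = 18.
φ(13) = 13 − 1 = 12.
φ(17) = 17 − 1 = 16.
Multiply: 18 · 12 · 16 = 3456.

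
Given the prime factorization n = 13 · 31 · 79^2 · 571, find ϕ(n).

1264442400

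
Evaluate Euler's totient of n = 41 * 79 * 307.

φ(41) = 41 − 1 = 40.
φ(79) = 79 − 1 = 78.
φ(307) = 307 − 1 = 306.
φ(994373) = 40 × 78 × 306 = 954720.

954720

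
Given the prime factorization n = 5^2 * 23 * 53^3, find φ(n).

64269920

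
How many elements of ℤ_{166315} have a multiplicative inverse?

First factor: 166315 = 5 * 29 * 31 * 37.
φ(5) = 5 − 1 = 4.
φ(29) = 29 − 1 = 28.
φ(31) = 31 − 1 = 30.
φ(37) = 37 − 1 = 36.
Since φ is multiplicative, φ(166315) = 4 · 28 · 30 · 36 = 120960.

120960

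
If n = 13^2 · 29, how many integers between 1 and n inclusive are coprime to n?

4368

φ(4901) = 4901 · (1 − 1/13) · (1 − 1/29)
       = 4901 · 336/377 = 4368.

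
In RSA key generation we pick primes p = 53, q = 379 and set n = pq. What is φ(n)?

φ(20087) = 20087 · (1 − 1/53) · (1 − 1/379)
       = 20087 · 19656/20087 = 19656.

19656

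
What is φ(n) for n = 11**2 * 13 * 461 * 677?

410467200

φ(490928581) = 490928581 · (1 − 1/11) · (1 − 1/13) · (1 − 1/461) · (1 − 1/677)
       = 490928581 · 37315200/44629871 = 410467200.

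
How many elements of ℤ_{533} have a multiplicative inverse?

480

Prime factorization: 533 = 13 · 41.
φ(13) = 13 − 1 = 12.
φ(41) = 41 − 1 = 40.
Multiply: 12 · 40 = 480.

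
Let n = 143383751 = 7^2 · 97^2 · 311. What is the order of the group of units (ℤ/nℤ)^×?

φ(143383751) = 143383751 · (1 − 1/7) · (1 − 1/97) · (1 − 1/311)
       = 143383751 · 178560/211169 = 121242240.

121242240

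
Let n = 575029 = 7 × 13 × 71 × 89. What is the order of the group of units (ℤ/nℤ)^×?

φ(575029) = 575029 · (1 − 1/7) · (1 − 1/13) · (1 − 1/71) · (1 − 1/89)
       = 575029 · 443520/575029 = 443520.

443520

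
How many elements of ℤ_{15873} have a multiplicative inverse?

8640

Prime factorization: 15873 = 3 · 11 · 13 · 37.
φ(15873) = 15873 · (1 − 1/3) · (1 − 1/11) · (1 − 1/13) · (1 − 1/37)
       = 15873 · 8640/15873 = 8640.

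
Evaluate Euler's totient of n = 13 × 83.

984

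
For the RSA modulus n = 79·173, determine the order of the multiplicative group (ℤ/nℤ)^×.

φ(pq) = (p−1)(q−1) = 78 · 172 = 13416.

13416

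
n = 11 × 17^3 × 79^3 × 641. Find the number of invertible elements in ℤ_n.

14406105292800

φ(11) = 11 − 1 = 10.
φ(17^3) = 17^2·(17−1) = 289·16 = 4624.
φ(79^3) = 79^2·(79−1) = 6241·78 = 486798.
φ(641) = 641 − 1 = 640.
φ(17079641579957) = 10 × 4624 × 486798 × 640 = 14406105292800.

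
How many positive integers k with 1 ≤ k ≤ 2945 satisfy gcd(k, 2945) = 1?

Factor 2945: 2945 = 5 × 19 × 31.
φ(2945) = 2945 · (1 − 1/5) · (1 − 1/19) · (1 − 1/31)
       = 2945 · 2160/2945 = 2160.

2160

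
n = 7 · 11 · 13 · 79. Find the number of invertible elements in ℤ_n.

56160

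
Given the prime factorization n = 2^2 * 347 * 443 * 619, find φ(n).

φ(380613196) = 380613196 · (1 − 1/2) · (1 − 1/347) · (1 − 1/443) · (1 − 1/619)
       = 380613196 · 94511976/190306598 = 189023952.

189023952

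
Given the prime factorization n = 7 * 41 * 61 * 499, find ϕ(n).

7171200

φ(8735993) = 8735993 · (1 − 1/7) · (1 − 1/41) · (1 − 1/61) · (1 − 1/499)
       = 8735993 · 7171200/8735993 = 7171200.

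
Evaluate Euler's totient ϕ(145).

Prime factorization: 145 = 5 · 29.
φ(145) = 145 · (1 − 1/5) · (1 − 1/29)
       = 145 · 112/145 = 112.

112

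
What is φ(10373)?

Factor 10373: 10373 = 11 * 23 * 41.
φ(11) = 11 − 1 = 10.
φ(23) = 23 − 1 = 22.
φ(41) = 41 − 1 = 40.
Since φ is multiplicative, φ(10373) = 10 · 22 · 40 = 8800.

8800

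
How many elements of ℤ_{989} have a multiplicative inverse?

924

Factor 989: 989 = 23 · 43.
φ(989) = 989 · (1 − 1/23) · (1 − 1/43)
       = 989 · 924/989 = 924.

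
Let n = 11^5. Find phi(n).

φ(161051) = 161051 · (1 − 1/11)
       = 161051 · 10/11 = 146410.

146410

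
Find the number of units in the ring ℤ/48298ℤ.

48298 = 2 × 19 × 31 × 41.
φ(2) = 2 − 1 = 1.
φ(19) = 19 − 1 = 18.
φ(31) = 31 − 1 = 30.
φ(41) = 41 − 1 = 40.
Since φ is multiplicative, φ(48298) = 1 · 18 · 30 · 40 = 21600.

21600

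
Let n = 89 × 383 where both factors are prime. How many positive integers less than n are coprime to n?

φ(89) = 89 − 1 = 88.
φ(383) = 383 − 1 = 382.
Multiply: 88 · 382 = 33616.

33616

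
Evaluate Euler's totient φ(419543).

354816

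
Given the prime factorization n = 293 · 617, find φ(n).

179872

φ(293) = 293 − 1 = 292.
φ(617) = 617 − 1 = 616.
Multiply: 292 · 616 = 179872.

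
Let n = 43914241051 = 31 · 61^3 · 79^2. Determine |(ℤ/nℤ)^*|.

41271843600

φ(31) = 31 − 1 = 30.
φ(61^3) = 61^3 − 61^2 = 226981 − 3721 = 223260.
φ(79^2) = 79^2 − 79^1 = 6241 − 79 = 6162.
φ(43914241051) = 30 × 223260 × 6162 = 41271843600.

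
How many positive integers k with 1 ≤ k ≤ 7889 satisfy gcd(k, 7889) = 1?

6468

First factor: 7889 = 7^3 * 23.
φ(7889) = 7889 · (1 − 1/7) · (1 − 1/23)
       = 7889 · 132/161 = 6468.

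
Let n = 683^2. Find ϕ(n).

465806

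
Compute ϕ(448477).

380160

Factor 448477: 448477 = 17 · 23 · 31 · 37.
φ(448477) = 448477 · (1 − 1/17) · (1 − 1/23) · (1 − 1/31) · (1 − 1/37)
       = 448477 · 380160/448477 = 380160.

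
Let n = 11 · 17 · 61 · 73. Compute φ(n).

φ(832711) = 832711 · (1 − 1/11) · (1 − 1/17) · (1 − 1/61) · (1 − 1/73)
       = 832711 · 691200/832711 = 691200.

691200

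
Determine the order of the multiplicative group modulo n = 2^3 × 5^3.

400

φ(2^3) = 2^3 − 2^2 = 8 − 4 = 4.
φ(5^3) = 5^3 − 5^2 = 125 − 25 = 100.
Since φ is multiplicative, φ(1000) = 4 · 100 = 400.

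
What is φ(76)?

First factor: 76 = 2**2 × 19.
φ(76) = 76 · (1 − 1/2) · (1 − 1/19)
       = 76 · 18/38 = 36.

36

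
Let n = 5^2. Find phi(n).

φ(5^2) = 5^1·(5−1) = 5·4 = 20.

20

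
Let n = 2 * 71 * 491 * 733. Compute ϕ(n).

φ(51106226) = 51106226 · (1 − 1/2) · (1 − 1/71) · (1 − 1/491) · (1 − 1/733)
       = 51106226 · 25107600/51106226 = 25107600.

25107600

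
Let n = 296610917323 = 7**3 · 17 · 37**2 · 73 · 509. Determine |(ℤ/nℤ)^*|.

229175267328

φ(7^3) = 7^2·(7−1) = 49·6 = 294.
φ(17) = 17 − 1 = 16.
φ(37^2) = 37^2 − 37^1 = 1369 − 37 = 1332.
φ(73) = 73 − 1 = 72.
φ(509) = 509 − 1 = 508.
Multiply: 294 · 16 · 1332 · 72 · 508 = 229175267328.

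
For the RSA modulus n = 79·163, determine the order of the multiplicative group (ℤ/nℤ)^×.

φ(12877) = 12877 · (1 − 1/79) · (1 − 1/163)
       = 12877 · 12636/12877 = 12636.

12636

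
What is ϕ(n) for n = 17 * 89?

φ(17) = 17 − 1 = 16.
φ(89) = 89 − 1 = 88.
φ(1513) = 16 × 88 = 1408.

1408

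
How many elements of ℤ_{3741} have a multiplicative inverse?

Factor 3741: 3741 = 3 * 29 * 43.
φ(3741) = 3741 · (1 − 1/3) · (1 − 1/29) · (1 − 1/43)
       = 3741 · 2352/3741 = 2352.

2352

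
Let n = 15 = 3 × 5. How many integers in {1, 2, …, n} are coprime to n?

8

φ(3) = 3 − 1 = 2.
φ(5) = 5 − 1 = 4.
Multiply: 2 · 4 = 8.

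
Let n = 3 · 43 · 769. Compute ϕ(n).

64512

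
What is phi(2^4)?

8

φ(2^4) = 2^3·(2−1) = 8·1 = 8.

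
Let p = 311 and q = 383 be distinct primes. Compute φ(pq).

118420

φ(311) = 311 − 1 = 310.
φ(383) = 383 − 1 = 382.
φ(119113) = 310 × 382 = 118420.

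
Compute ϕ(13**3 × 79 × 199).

31320432

φ(34539037) = 34539037 · (1 − 1/13) · (1 − 1/79) · (1 − 1/199)
       = 34539037 · 185328/204373 = 31320432.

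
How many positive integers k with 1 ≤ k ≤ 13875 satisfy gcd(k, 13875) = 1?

7200

Prime factorization: 13875 = 3 · 5**3 · 37.
φ(13875) = 13875 · (1 − 1/3) · (1 − 1/5) · (1 − 1/37)
       = 13875 · 288/555 = 7200.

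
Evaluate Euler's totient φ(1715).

1176

Factor 1715: 1715 = 5 × 7**3.
φ(5) = 5 − 1 = 4.
φ(7^3) = 7^2·(7−1) = 49·6 = 294.
φ(1715) = 4 × 294 = 1176.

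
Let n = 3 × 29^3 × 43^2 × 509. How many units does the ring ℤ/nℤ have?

43208131008

φ(3) = 3 − 1 = 2.
φ(29^3) = 29^2·(29−1) = 841·28 = 23548.
φ(43^2) = 43^1·(43−1) = 43·42 = 1806.
φ(509) = 509 − 1 = 508.
Since φ is multiplicative, φ(68860463547) = 2 · 23548 · 1806 · 508 = 43208131008.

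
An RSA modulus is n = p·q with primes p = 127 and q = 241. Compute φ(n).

30240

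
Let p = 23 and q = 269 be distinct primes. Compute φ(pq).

5896

φ(pq) = (p−1)(q−1) = 22 · 268 = 5896.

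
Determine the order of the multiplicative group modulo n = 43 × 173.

φ(43) = 43 − 1 = 42.
φ(173) = 173 − 1 = 172.
Since φ is multiplicative, φ(7439) = 42 · 172 = 7224.

7224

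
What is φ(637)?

504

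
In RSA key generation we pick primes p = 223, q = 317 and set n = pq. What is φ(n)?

70152

φ(n) = (p − 1)(q − 1) = (223−1)(317−1) = 222·316 = 70152.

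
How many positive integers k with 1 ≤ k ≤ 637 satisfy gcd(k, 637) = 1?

504

First factor: 637 = 7^2 × 13.
φ(7^2) = 7^1·(7−1) = 7·6 = 42.
φ(13) = 13 − 1 = 12.
Since φ is multiplicative, φ(637) = 42 · 12 = 504.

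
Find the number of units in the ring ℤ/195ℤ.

Prime factorization: 195 = 3 * 5 * 13.
φ(195) = 195 · (1 − 1/3) · (1 − 1/5) · (1 − 1/13)
       = 195 · 96/195 = 96.

96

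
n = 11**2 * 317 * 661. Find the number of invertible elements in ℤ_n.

22941600

φ(11^2) = 11^1·(11−1) = 11·10 = 110.
φ(317) = 317 − 1 = 316.
φ(661) = 661 − 1 = 660.
φ(25353977) = 110 × 316 × 660 = 22941600.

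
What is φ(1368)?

432

Prime factorization: 1368 = 2^3 · 3^2 · 19.
φ(1368) = 1368 · (1 − 1/2) · (1 − 1/3) · (1 − 1/19)
       = 1368 · 36/114 = 432.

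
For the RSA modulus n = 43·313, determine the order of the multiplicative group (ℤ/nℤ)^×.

13104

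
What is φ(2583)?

1440

Factor 2583: 2583 = 3^2 × 7 × 41.
φ(2583) = 2583 · (1 − 1/3) · (1 − 1/7) · (1 − 1/41)
       = 2583 · 480/861 = 1440.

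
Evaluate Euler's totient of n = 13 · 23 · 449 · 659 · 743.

φ(13) = 13 − 1 = 12.
φ(23) = 23 − 1 = 22.
φ(449) = 449 − 1 = 448.
φ(659) = 659 − 1 = 658.
φ(743) = 743 − 1 = 742.
φ(65734256887) = 12 × 22 × 448 × 658 × 742 = 57744648192.

57744648192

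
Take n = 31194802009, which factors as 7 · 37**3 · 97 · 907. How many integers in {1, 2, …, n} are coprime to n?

φ(7) = 7 − 1 = 6.
φ(37^3) = 37^2·(37−1) = 1369·36 = 49284.
φ(97) = 97 − 1 = 96.
φ(907) = 907 − 1 = 906.
φ(31194802009) = 6 × 49284 × 96 × 906 = 25719151104.

25719151104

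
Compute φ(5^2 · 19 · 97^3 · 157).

φ(5^2) = 5^1·(5−1) = 5·4 = 20.
φ(19) = 19 − 1 = 18.
φ(97^3) = 97^2·(97−1) = 9409·96 = 903264.
φ(157) = 157 − 1 = 156.
φ(68062588975) = 20 × 18 × 903264 × 156 = 50727306240.

50727306240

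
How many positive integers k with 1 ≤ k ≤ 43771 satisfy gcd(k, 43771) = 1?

33696

Factor 43771: 43771 = 7 · 13**2 · 37.
φ(7) = 7 − 1 = 6.
φ(13^2) = 13^1·(13−1) = 13·12 = 156.
φ(37) = 37 − 1 = 36.
Since φ is multiplicative, φ(43771) = 6 · 156 · 36 = 33696.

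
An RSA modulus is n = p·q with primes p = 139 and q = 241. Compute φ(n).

φ(139) = 139 − 1 = 138.
φ(241) = 241 − 1 = 240.
Since φ is multiplicative, φ(33499) = 138 · 240 = 33120.

33120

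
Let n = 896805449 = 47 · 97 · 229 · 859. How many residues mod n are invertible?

863875584

φ(47) = 47 − 1 = 46.
φ(97) = 97 − 1 = 96.
φ(229) = 229 − 1 = 228.
φ(859) = 859 − 1 = 858.
φ(896805449) = 46 × 96 × 228 × 858 = 863875584.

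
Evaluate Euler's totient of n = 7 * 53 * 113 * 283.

9854208

φ(11864209) = 11864209 · (1 − 1/7) · (1 − 1/53) · (1 − 1/113) · (1 − 1/283)
       = 11864209 · 9854208/11864209 = 9854208.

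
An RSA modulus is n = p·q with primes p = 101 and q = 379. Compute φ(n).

φ(pq) = (p−1)(q−1) = 100 · 378 = 37800.

37800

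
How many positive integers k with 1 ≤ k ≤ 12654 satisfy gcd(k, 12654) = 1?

12654 = 2 * 3^2 * 19 * 37.
φ(12654) = 12654 · (1 − 1/2) · (1 − 1/3) · (1 − 1/19) · (1 − 1/37)
       = 12654 · 1296/4218 = 3888.

3888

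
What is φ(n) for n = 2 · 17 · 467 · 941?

φ(2) = 2 − 1 = 1.
φ(17) = 17 − 1 = 16.
φ(467) = 467 − 1 = 466.
φ(941) = 941 − 1 = 940.
Multiply: 1 · 16 · 466 · 940 = 7008640.

7008640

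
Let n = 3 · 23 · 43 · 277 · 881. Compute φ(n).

φ(3) = 3 − 1 = 2.
φ(23) = 23 − 1 = 22.
φ(43) = 43 − 1 = 42.
φ(277) = 277 − 1 = 276.
φ(881) = 881 − 1 = 880.
Multiply: 2 · 22 · 42 · 276 · 880 = 448842240.

448842240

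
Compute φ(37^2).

φ(1369) = 1369 · (1 − 1/37)
       = 1369 · 36/37 = 1332.

1332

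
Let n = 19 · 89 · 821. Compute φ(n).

φ(19) = 19 − 1 = 18.
φ(89) = 89 − 1 = 88.
φ(821) = 821 − 1 = 820.
φ(1388311) = 18 × 88 × 820 = 1298880.

1298880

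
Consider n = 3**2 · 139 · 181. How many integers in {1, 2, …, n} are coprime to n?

149040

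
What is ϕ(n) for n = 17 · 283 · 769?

3465216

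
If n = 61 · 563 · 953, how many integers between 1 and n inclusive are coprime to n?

32101440

φ(61) = 61 − 1 = 60.
φ(563) = 563 − 1 = 562.
φ(953) = 953 − 1 = 952.
φ(32728879) = 60 × 562 × 952 = 32101440.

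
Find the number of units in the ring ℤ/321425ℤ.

321425 = 5^2 × 13 × 23 × 43.
φ(5^2) = 5^1·(5−1) = 5·4 = 20.
φ(13) = 13 − 1 = 12.
φ(23) = 23 − 1 = 22.
φ(43) = 43 − 1 = 42.
Since φ is multiplicative, φ(321425) = 20 · 12 · 22 · 42 = 221760.

221760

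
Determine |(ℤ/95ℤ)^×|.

72

95 = 5 * 19.
φ(95) = 95 · (1 − 1/5) · (1 − 1/19)
       = 95 · 72/95 = 72.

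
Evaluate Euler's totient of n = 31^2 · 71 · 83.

φ(5663173) = 5663173 · (1 − 1/31) · (1 − 1/71) · (1 − 1/83)
       = 5663173 · 172200/182683 = 5338200.

5338200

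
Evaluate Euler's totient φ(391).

Factor 391: 391 = 17 · 23.
φ(17) = 17 − 1 = 16.
φ(23) = 23 − 1 = 22.
Since φ is multiplicative, φ(391) = 16 · 22 = 352.

352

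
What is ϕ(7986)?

2420

Prime factorization: 7986 = 2 · 3 · 11^3.
φ(2) = 2 − 1 = 1.
φ(3) = 3 − 1 = 2.
φ(11^3) = 11^3 − 11^2 = 1331 − 121 = 1210.
Since φ is multiplicative, φ(7986) = 1 · 2 · 1210 = 2420.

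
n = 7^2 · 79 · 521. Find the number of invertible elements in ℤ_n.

1703520

φ(2016791) = 2016791 · (1 − 1/7) · (1 − 1/79) · (1 − 1/521)
       = 2016791 · 243360/288113 = 1703520.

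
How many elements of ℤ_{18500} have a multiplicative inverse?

Factor 18500: 18500 = 2^2 * 5^3 * 37.
φ(18500) = 18500 · (1 − 1/2) · (1 − 1/5) · (1 − 1/37)
       = 18500 · 144/370 = 7200.

7200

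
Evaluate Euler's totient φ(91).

First factor: 91 = 7 * 13.
φ(91) = 91 · (1 − 1/7) · (1 − 1/13)
       = 91 · 72/91 = 72.

72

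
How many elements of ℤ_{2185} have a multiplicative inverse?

Prime factorization: 2185 = 5 · 19 · 23.
φ(2185) = 2185 · (1 − 1/5) · (1 − 1/19) · (1 − 1/23)
       = 2185 · 1584/2185 = 1584.

1584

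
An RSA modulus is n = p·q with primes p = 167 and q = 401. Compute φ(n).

φ(66967) = 66967 · (1 − 1/167) · (1 − 1/401)
       = 66967 · 66400/66967 = 66400.

66400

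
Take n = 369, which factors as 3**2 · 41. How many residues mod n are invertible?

240

φ(3^2) = 3^1·(3−1) = 3·2 = 6.
φ(41) = 41 − 1 = 40.
Since φ is multiplicative, φ(369) = 6 · 40 = 240.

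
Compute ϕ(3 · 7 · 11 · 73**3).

46042560

φ(89862927) = 89862927 · (1 − 1/3) · (1 − 1/7) · (1 − 1/11) · (1 − 1/73)
       = 89862927 · 8640/16863 = 46042560.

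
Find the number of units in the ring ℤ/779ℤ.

720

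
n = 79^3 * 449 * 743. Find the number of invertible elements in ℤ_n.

φ(79^3) = 79^3 − 79^2 = 493039 − 6241 = 486798.
φ(449) = 449 − 1 = 448.
φ(743) = 743 − 1 = 742.
Since φ is multiplicative, φ(164481261673) = 486798 · 448 · 742 = 161819443968.

161819443968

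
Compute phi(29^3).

23548

φ(24389) = 24389 · (1 − 1/29)
       = 24389 · 28/29 = 23548.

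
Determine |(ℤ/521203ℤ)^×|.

443520

Prime factorization: 521203 = 17 · 23 · 31 · 43.
φ(521203) = 521203 · (1 − 1/17) · (1 − 1/23) · (1 − 1/31) · (1 − 1/43)
       = 521203 · 443520/521203 = 443520.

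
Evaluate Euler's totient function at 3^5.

φ(3^5) = 3^5 − 3^4 = 243 − 81 = 162.

162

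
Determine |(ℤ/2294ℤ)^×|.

1080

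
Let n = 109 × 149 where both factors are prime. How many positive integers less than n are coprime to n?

15984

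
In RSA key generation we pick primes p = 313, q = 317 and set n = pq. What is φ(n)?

φ(313) = 313 − 1 = 312.
φ(317) = 317 − 1 = 316.
Since φ is multiplicative, φ(99221) = 312 · 316 = 98592.

98592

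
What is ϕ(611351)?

First factor: 611351 = 13 · 31 · 37 · 41.
φ(611351) = 611351 · (1 − 1/13) · (1 − 1/31) · (1 − 1/37) · (1 − 1/41)
       = 611351 · 518400/611351 = 518400.

518400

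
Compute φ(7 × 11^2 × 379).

249480

φ(7) = 7 − 1 = 6.
φ(11^2) = 11^2 − 11^1 = 121 − 11 = 110.
φ(379) = 379 − 1 = 378.
φ(321013) = 6 × 110 × 378 = 249480.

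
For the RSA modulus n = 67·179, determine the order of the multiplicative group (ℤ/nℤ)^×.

φ(11993) = 11993 · (1 − 1/67) · (1 − 1/179)
       = 11993 · 11748/11993 = 11748.

11748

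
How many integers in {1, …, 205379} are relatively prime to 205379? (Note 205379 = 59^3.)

201898

φ(59^3) = 59^3 − 59^2 = 205379 − 3481 = 201898.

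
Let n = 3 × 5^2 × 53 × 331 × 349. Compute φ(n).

φ(459188025) = 459188025 · (1 − 1/3) · (1 − 1/5) · (1 − 1/53) · (1 − 1/331) · (1 − 1/349)
       = 459188025 · 47773440/91837605 = 238867200.

238867200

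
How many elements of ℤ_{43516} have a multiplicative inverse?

18480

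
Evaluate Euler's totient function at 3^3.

18

φ(3^3) = 3^2·(3−1) = 9·2 = 18.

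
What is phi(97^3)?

903264

φ(97^3) = 97^2·(97−1) = 9409·96 = 903264.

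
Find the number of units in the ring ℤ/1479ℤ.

896

1479 = 3 * 17 * 29.
φ(1479) = 1479 · (1 − 1/3) · (1 − 1/17) · (1 − 1/29)
       = 1479 · 896/1479 = 896.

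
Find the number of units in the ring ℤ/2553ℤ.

2553 = 3 · 23 · 37.
φ(3) = 3 − 1 = 2.
φ(23) = 23 − 1 = 22.
φ(37) = 37 − 1 = 36.
Since φ is multiplicative, φ(2553) = 2 · 22 · 36 = 1584.

1584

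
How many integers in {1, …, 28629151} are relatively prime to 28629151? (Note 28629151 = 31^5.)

27705630

φ(28629151) = 28629151 · (1 − 1/31)
       = 28629151 · 30/31 = 27705630.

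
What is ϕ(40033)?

Factor 40033: 40033 = 7**2 · 19 · 43.
φ(7^2) = 7^1·(7−1) = 7·6 = 42.
φ(19) = 19 − 1 = 18.
φ(43) = 43 − 1 = 42.
Since φ is multiplicative, φ(40033) = 42 · 18 · 42 = 31752.

31752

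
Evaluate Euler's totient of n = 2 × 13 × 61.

φ(2) = 2 − 1 = 1.
φ(13) = 13 − 1 = 12.
φ(61) = 61 − 1 = 60.
φ(1586) = 1 × 12 × 60 = 720.

720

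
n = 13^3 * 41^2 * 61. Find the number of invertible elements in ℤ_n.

199555200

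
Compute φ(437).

396

437 = 19 · 23.
φ(19) = 19 − 1 = 18.
φ(23) = 23 − 1 = 22.
φ(437) = 18 × 22 = 396.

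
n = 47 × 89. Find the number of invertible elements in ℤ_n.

4048

φ(47) = 47 − 1 = 46.
φ(89) = 89 − 1 = 88.
Multiply: 46 · 88 = 4048.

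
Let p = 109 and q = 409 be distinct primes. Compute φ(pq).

For distinct primes, φ(pq) = (p−1)(q−1) = 108 × 408 = 44064.

44064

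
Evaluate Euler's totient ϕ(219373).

Prime factorization: 219373 = 7^2 × 11^2 × 37.
φ(219373) = 219373 · (1 − 1/7) · (1 − 1/11) · (1 − 1/37)
       = 219373 · 2160/2849 = 166320.

166320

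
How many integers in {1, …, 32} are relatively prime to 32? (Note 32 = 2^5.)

φ(2^5) = 2^4·(2−1) = 16·1 = 16.

16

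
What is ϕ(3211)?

2808

First factor: 3211 = 13^2 * 19.
φ(13^2) = 13^1·(13−1) = 13·12 = 156.
φ(19) = 19 − 1 = 18.
φ(3211) = 156 × 18 = 2808.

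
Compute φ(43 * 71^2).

208740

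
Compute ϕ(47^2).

φ(2209) = 2209 · (1 − 1/47)
       = 2209 · 46/47 = 2162.

2162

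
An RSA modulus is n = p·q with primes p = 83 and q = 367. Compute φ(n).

φ(pq) = (p−1)(q−1) = 82 · 366 = 30012.

30012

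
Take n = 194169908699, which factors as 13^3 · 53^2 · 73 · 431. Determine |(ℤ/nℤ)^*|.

φ(194169908699) = 194169908699 · (1 − 1/13) · (1 − 1/53) · (1 − 1/73) · (1 − 1/431)
       = 194169908699 · 19319040/21678007 = 173040641280.

173040641280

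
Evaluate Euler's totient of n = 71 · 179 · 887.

φ(11272883) = 11272883 · (1 − 1/71) · (1 − 1/179) · (1 − 1/887)
       = 11272883 · 11039560/11272883 = 11039560.

11039560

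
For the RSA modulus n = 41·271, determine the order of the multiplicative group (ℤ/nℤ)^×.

φ(pq) = (p−1)(q−1) = 40 · 270 = 10800.

10800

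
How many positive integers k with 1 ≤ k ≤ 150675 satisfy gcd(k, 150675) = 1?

Factor 150675: 150675 = 3 × 5**2 × 7**2 × 41.
φ(3) = 3 − 1 = 2.
φ(5^2) = 5^2 − 5^1 = 25 − 5 = 20.
φ(7^2) = 7^1·(7−1) = 7·6 = 42.
φ(41) = 41 − 1 = 40.
Since φ is multiplicative, φ(150675) = 2 · 20 · 42 · 40 = 67200.

67200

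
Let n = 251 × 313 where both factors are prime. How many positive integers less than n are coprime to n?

78000

φ(pq) = (p−1)(q−1) = 250 · 312 = 78000.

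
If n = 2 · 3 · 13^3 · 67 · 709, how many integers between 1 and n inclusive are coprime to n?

189528768

φ(626184546) = 626184546 · (1 − 1/2) · (1 − 1/3) · (1 − 1/13) · (1 − 1/67) · (1 − 1/709)
       = 626184546 · 1121472/3705234 = 189528768.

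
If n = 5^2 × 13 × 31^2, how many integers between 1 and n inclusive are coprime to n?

φ(5^2) = 5^2 − 5^1 = 25 − 5 = 20.
φ(13) = 13 − 1 = 12.
φ(31^2) = 31^2 − 31^1 = 961 − 31 = 930.
Since φ is multiplicative, φ(312325) = 20 · 12 · 930 = 223200.

223200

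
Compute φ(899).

840

899 = 29 * 31.
φ(29) = 29 − 1 = 28.
φ(31) = 31 − 1 = 30.
Multiply: 28 · 30 = 840.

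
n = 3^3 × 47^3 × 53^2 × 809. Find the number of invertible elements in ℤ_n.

φ(3^3) = 3^2·(3−1) = 9·2 = 18.
φ(47^3) = 47^3 − 47^2 = 103823 − 2209 = 101614.
φ(53^2) = 53^1·(53−1) = 53·52 = 2756.
φ(809) = 809 − 1 = 808.
φ(6370266461301) = 18 × 101614 × 2756 × 808 = 4073020788096.

4073020788096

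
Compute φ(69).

Factor 69: 69 = 3 · 23.
φ(69) = 69 · (1 − 1/3) · (1 − 1/23)
       = 69 · 44/69 = 44.

44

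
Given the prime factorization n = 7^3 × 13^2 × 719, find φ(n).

φ(41678273) = 41678273 · (1 − 1/7) · (1 − 1/13) · (1 − 1/719)
       = 41678273 · 51696/65429 = 32930352.

32930352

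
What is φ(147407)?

118272

Prime factorization: 147407 = 13 · 17 · 23 · 29.
φ(147407) = 147407 · (1 − 1/13) · (1 − 1/17) · (1 − 1/23) · (1 − 1/29)
       = 147407 · 118272/147407 = 118272.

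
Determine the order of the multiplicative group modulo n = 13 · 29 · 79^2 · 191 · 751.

295036560000

φ(13) = 13 − 1 = 12.
φ(29) = 29 − 1 = 28.
φ(79^2) = 79^1·(79−1) = 79·78 = 6162.
φ(191) = 191 − 1 = 190.
φ(751) = 751 − 1 = 750.
φ(337496160937) = 12 × 28 × 6162 × 190 × 750 = 295036560000.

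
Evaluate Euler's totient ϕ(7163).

First factor: 7163 = 13 · 19 · 29.
φ(13) = 13 − 1 = 12.
φ(19) = 19 − 1 = 18.
φ(29) = 29 − 1 = 28.
φ(7163) = 12 × 18 × 28 = 6048.

6048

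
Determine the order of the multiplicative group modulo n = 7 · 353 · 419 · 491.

φ(508356359) = 508356359 · (1 − 1/7) · (1 − 1/353) · (1 − 1/419) · (1 − 1/491)
       = 508356359 · 432579840/508356359 = 432579840.

432579840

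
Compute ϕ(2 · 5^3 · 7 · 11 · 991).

φ(2) = 2 − 1 = 1.
φ(5^3) = 5^2·(5−1) = 25·4 = 100.
φ(7) = 7 − 1 = 6.
φ(11) = 11 − 1 = 10.
φ(991) = 991 − 1 = 990.
φ(19076750) = 1 × 100 × 6 × 10 × 990 = 5940000.

5940000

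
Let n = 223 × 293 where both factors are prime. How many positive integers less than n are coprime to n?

64824

φ(223) = 223 − 1 = 222.
φ(293) = 293 − 1 = 292.
Multiply: 222 · 292 = 64824.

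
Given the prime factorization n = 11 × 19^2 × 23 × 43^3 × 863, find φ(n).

φ(11) = 11 − 1 = 10.
φ(19^2) = 19^2 − 19^1 = 361 − 19 = 342.
φ(23) = 23 − 1 = 22.
φ(43^3) = 43^3 − 43^2 = 79507 − 1849 = 77658.
φ(863) = 863 − 1 = 862.
Multiply: 10 · 342 · 22 · 77658 · 862 = 5036655587040.

5036655587040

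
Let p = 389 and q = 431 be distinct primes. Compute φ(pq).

166840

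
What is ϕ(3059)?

2376

3059 = 7 · 19 · 23.
φ(7) = 7 − 1 = 6.
φ(19) = 19 − 1 = 18.
φ(23) = 23 − 1 = 22.
Since φ is multiplicative, φ(3059) = 6 · 18 · 22 = 2376.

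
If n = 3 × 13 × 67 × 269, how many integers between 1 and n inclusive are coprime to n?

φ(702897) = 702897 · (1 − 1/3) · (1 − 1/13) · (1 − 1/67) · (1 − 1/269)
       = 702897 · 424512/702897 = 424512.

424512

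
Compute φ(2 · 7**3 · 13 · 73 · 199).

50295168

φ(2) = 2 − 1 = 1.
φ(7^3) = 7^2·(7−1) = 49·6 = 294.
φ(13) = 13 − 1 = 12.
φ(73) = 73 − 1 = 72.
φ(199) = 199 − 1 = 198.
Multiply: 1 · 294 · 12 · 72 · 198 = 50295168.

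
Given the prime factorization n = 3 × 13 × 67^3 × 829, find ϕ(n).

5887556928

φ(3) = 3 − 1 = 2.
φ(13) = 13 − 1 = 12.
φ(67^3) = 67^2·(67−1) = 4489·66 = 296274.
φ(829) = 829 − 1 = 828.
Since φ is multiplicative, φ(9723968553) = 2 · 12 · 296274 · 828 = 5887556928.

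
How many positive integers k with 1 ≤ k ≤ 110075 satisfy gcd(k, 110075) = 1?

First factor: 110075 = 5^2 × 7 × 17 × 37.
φ(5^2) = 5^1·(5−1) = 5·4 = 20.
φ(7) = 7 − 1 = 6.
φ(17) = 17 − 1 = 16.
φ(37) = 37 − 1 = 36.
φ(110075) = 20 × 6 × 16 × 36 = 69120.

69120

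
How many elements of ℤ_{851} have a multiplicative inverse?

792

851 = 23 × 37.
φ(23) = 23 − 1 = 22.
φ(37) = 37 − 1 = 36.
φ(851) = 22 × 36 = 792.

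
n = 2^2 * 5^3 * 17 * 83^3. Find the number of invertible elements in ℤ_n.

1807673600

φ(2^2) = 2^1·(2−1) = 2·1 = 2.
φ(5^3) = 5^2·(5−1) = 25·4 = 100.
φ(17) = 17 − 1 = 16.
φ(83^3) = 83^2·(83−1) = 6889·82 = 564898.
Since φ is multiplicative, φ(4860189500) = 2 · 100 · 16 · 564898 = 1807673600.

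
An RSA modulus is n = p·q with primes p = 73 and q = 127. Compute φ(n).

φ(pq) = (p−1)(q−1) = 72 · 126 = 9072.

9072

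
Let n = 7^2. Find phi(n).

42

φ(7^2) = 7^2 − 7^1 = 49 − 7 = 42.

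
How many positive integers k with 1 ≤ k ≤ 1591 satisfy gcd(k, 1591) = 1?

1512

1591 = 37 · 43.
φ(1591) = 1591 · (1 − 1/37) · (1 − 1/43)
       = 1591 · 1512/1591 = 1512.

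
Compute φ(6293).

5040

Factor 6293: 6293 = 7 * 29 * 31.
φ(7) = 7 − 1 = 6.
φ(29) = 29 − 1 = 28.
φ(31) = 31 − 1 = 30.
φ(6293) = 6 × 28 × 30 = 5040.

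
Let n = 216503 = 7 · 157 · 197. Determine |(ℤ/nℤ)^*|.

φ(216503) = 216503 · (1 − 1/7) · (1 − 1/157) · (1 − 1/197)
       = 216503 · 183456/216503 = 183456.

183456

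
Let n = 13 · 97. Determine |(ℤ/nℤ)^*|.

1152

φ(13) = 13 − 1 = 12.
φ(97) = 97 − 1 = 96.
Multiply: 12 · 96 = 1152.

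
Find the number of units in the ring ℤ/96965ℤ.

Prime factorization: 96965 = 5 · 11 · 41 · 43.
φ(5) = 5 − 1 = 4.
φ(11) = 11 − 1 = 10.
φ(41) = 41 − 1 = 40.
φ(43) = 43 − 1 = 42.
Since φ is multiplicative, φ(96965) = 4 · 10 · 40 · 42 = 67200.

67200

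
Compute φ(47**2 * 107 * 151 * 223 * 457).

3479930985600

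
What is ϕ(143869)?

Factor 143869: 143869 = 11**2 * 29 * 41.
φ(143869) = 143869 · (1 − 1/11) · (1 − 1/29) · (1 − 1/41)
       = 143869 · 11200/13079 = 123200.

123200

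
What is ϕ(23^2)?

φ(23^2) = 23^2 − 23^1 = 529 − 23 = 506.

506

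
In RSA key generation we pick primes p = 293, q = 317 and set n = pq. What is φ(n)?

92272

φ(293) = 293 − 1 = 292.
φ(317) = 317 − 1 = 316.
Since φ is multiplicative, φ(92881) = 292 · 316 = 92272.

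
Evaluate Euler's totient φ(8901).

8901 = 3**2 × 23 × 43.
φ(3^2) = 3^2 − 3^1 = 9 − 3 = 6.
φ(23) = 23 − 1 = 22.
φ(43) = 43 − 1 = 42.
Multiply: 6 · 22 · 42 = 5544.

5544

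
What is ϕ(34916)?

First factor: 34916 = 2^2 × 7 × 29 × 43.
φ(2^2) = 2^1·(2−1) = 2·1 = 2.
φ(7) = 7 − 1 = 6.
φ(29) = 29 − 1 = 28.
φ(43) = 43 − 1 = 42.
φ(34916) = 2 × 6 × 28 × 42 = 14112.

14112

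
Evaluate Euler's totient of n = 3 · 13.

φ(3) = 3 − 1 = 2.
φ(13) = 13 − 1 = 12.
Multiply: 2 · 12 = 24.

24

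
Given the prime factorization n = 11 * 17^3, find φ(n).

φ(11) = 11 − 1 = 10.
φ(17^3) = 17^3 − 17^2 = 4913 − 289 = 4624.
Multiply: 10 · 4624 = 46240.

46240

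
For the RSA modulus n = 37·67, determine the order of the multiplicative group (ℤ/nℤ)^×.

For distinct primes, φ(pq) = (p−1)(q−1) = 36 × 66 = 2376.

2376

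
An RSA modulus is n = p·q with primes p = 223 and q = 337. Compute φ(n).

74592

For distinct primes, φ(pq) = (p−1)(q−1) = 222 × 336 = 74592.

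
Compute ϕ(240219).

129600

First factor: 240219 = 3^3 · 7 · 31 · 41.
φ(3^3) = 3^3 − 3^2 = 27 − 9 = 18.
φ(7) = 7 − 1 = 6.
φ(31) = 31 − 1 = 30.
φ(41) = 41 − 1 = 40.
Multiply: 18 · 6 · 30 · 40 = 129600.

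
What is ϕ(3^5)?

162

φ(3^5) = 3^5 − 3^4 = 243 − 81 = 162.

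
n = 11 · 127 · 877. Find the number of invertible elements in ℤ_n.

φ(11) = 11 − 1 = 10.
φ(127) = 127 − 1 = 126.
φ(877) = 877 − 1 = 876.
Multiply: 10 · 126 · 876 = 1103760.

1103760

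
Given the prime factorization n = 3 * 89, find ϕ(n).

φ(3) = 3 − 1 = 2.
φ(89) = 89 − 1 = 88.
Multiply: 2 · 88 = 176.

176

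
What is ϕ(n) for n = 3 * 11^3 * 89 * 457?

φ(3) = 3 − 1 = 2.
φ(11^3) = 11^3 − 11^2 = 1331 − 121 = 1210.
φ(89) = 89 − 1 = 88.
φ(457) = 457 − 1 = 456.
Since φ is multiplicative, φ(162407289) = 2 · 1210 · 88 · 456 = 97109760.

97109760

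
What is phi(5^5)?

2500

φ(5^5) = 5^5 − 5^4 = 3125 − 625 = 2500.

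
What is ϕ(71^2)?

φ(71^2) = 71^2 − 71^1 = 5041 − 71 = 4970.

4970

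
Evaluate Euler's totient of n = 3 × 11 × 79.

φ(2607) = 2607 · (1 − 1/3) · (1 − 1/11) · (1 − 1/79)
       = 2607 · 1560/2607 = 1560.

1560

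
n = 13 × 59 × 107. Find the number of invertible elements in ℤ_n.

73776

φ(13) = 13 − 1 = 12.
φ(59) = 59 − 1 = 58.
φ(107) = 107 − 1 = 106.
Since φ is multiplicative, φ(82069) = 12 · 58 · 106 = 73776.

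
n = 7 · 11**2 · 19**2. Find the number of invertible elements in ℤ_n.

225720

φ(7) = 7 − 1 = 6.
φ(11^2) = 11^2 − 11^1 = 121 − 11 = 110.
φ(19^2) = 19^2 − 19^1 = 361 − 19 = 342.
Since φ is multiplicative, φ(305767) = 6 · 110 · 342 = 225720.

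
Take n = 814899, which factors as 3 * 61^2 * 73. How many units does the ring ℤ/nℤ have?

527040

φ(3) = 3 − 1 = 2.
φ(61^2) = 61^1·(61−1) = 61·60 = 3660.
φ(73) = 73 − 1 = 72.
Since φ is multiplicative, φ(814899) = 2 · 3660 · 72 = 527040.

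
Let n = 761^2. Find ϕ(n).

578360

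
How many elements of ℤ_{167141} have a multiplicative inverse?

144144

First factor: 167141 = 13^2 · 23 · 43.
φ(13^2) = 13^2 − 13^1 = 169 − 13 = 156.
φ(23) = 23 − 1 = 22.
φ(43) = 43 − 1 = 42.
φ(167141) = 156 × 22 × 42 = 144144.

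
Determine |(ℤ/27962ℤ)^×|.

Prime factorization: 27962 = 2 × 11 × 31 × 41.
φ(27962) = 27962 · (1 − 1/2) · (1 − 1/11) · (1 − 1/31) · (1 − 1/41)
       = 27962 · 12000/27962 = 12000.

12000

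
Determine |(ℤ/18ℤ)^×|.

6

Factor 18: 18 = 2 · 3^2.
φ(2) = 2 − 1 = 1.
φ(3^2) = 3^1·(3−1) = 3·2 = 6.
Since φ is multiplicative, φ(18) = 1 · 6 = 6.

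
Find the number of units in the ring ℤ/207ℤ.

132

First factor: 207 = 3**2 · 23.
φ(3^2) = 3^2 − 3^1 = 9 − 3 = 6.
φ(23) = 23 − 1 = 22.
Multiply: 6 · 22 = 132.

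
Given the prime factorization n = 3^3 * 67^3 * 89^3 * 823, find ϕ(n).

φ(4711487328321687) = 4711487328321687 · (1 − 1/3) · (1 − 1/67) · (1 − 1/89) · (1 − 1/823)
       = 4711487328321687 · 9548352/14722647 = 3055628478652992.

3055628478652992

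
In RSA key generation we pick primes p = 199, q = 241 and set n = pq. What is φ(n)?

φ(47959) = 47959 · (1 − 1/199) · (1 − 1/241)
       = 47959 · 47520/47959 = 47520.

47520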